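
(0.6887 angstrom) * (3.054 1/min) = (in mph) 1 angstrom = 1e-10 m, so 0.6887 angstrom = 0.6887 * 1e-10 = 6.887e-11 m. 1 1/min = 0.016666667 Hz, so 3.054 1/min = 3.054 * 0.016666667 = 0.0509 Hz. Combine: 6.887e-11 m * 0.0509 Hz = 3.505483e-12 m/s. 1 mph = 0.44704 m/s, so 3.505483e-12 m/s = 3.505483e-12 / 0.44704 = 7.8415421e-12 mph ≈ 7.842e-12 mph (4 s.f.). Final answer: 7.842e-12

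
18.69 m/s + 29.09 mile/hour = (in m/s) 31.69. Check: 18.69 m/s is already in m/s. 1 mile/hour = 0.44704 m/s, so 29.09 mile/hour = 29.09 * 0.44704 = 13.004394 m/s. Sum: 18.69 + 13.004394 = 31.694394 m/s. Result: 31.694394 m/s ≈ 31.69 m/s (4 s.f.).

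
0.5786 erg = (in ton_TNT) 1 erg = 1e-07 J, so 0.5786 erg = 0.5786 * 1e-07 = 5.786e-08 J. 1 ton_TNT = 4.184e+09 J, so 5.786e-08 J = 5.786e-08 / 4.184e+09 = 1.3828872e-17 ton_TNT ≈ 1.383e-17 ton_TNT (4 s.f.). Final answer: 1.383e-17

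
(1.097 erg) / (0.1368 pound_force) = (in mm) 1 erg = 1e-07 J, so 1.097 erg = 1.097 * 1e-07 = 1.097e-07 J. 1 pound_force = 4.4482216 N, so 0.1368 pound_force = 0.1368 * 4.4482216 = 0.60851672 N. Combine: 1.097e-07 J / 0.60851672 N = 1.8027442e-07 m. 1 mm = 0.001 m, so 1.8027442e-07 m = 1.8027442e-07 / 0.001 = 0.00018027442 mm ≈ 0.0001803 mm (4 s.f.). Final answer: 0.0001803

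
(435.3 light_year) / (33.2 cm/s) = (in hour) 1 light_year = 9.4607305e+15 m, so 435.3 light_year = 435.3 * 9.4607305e+15 = 4.118256e+18 m. 1 cm/s = 0.01 m/s, so 33.2 cm/s = 33.2 * 0.01 = 0.332 m/s. Combine: 4.118256e+18 m / 0.332 m/s = 1.2404385e+19 s. 1 hour = 3600 s, so 1.2404385e+19 s = 1.2404385e+19 / 3600 = 3.4456626e+15 hour ≈ 3.446e+15 hour (4 s.f.). Final answer: 3.446e+15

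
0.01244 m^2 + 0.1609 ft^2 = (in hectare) 0.01244 m^2 is already in m^2. 1 ft^2 = 0.09290304 m^2, so 0.1609 ft^2 = 0.1609 * 0.09290304 = 0.014948099 m^2. Sum: 0.01244 + 0.014948099 = 0.027388099 m^2. 1 hectare = 10000 m^2, so 0.027388099 m^2 = 0.027388099 / 10000 = 2.7388099e-06 hectare ≈ 2.739e-06 hectare (4 s.f.). Final answer: 2.739e-06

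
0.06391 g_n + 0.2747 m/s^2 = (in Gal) 1 g_n = 9.80665 m/s^2, so 0.06391 g_n = 0.06391 * 9.80665 = 0.626743 m/s^2. 0.2747 m/s^2 is already in m/s^2. Sum: 0.626743 + 0.2747 = 0.901443 m/s^2. 1 Gal = 0.01 m/s^2, so 0.901443 m/s^2 = 0.901443 / 0.01 = 90.1443 Gal ≈ 90.14 Gal (4 s.f.). Final answer: 90.14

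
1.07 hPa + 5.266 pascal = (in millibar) 1.123. Check: 1 hPa = 100 Pa, so 1.07 hPa = 1.07 * 100 = 107 Pa. 5.266 pascal = 5.266 Pa. Sum: 107 + 5.266 = 112.266 Pa. 1 millibar = 100 Pa, so 112.266 Pa = 112.266 / 100 = 1.12266 millibar ≈ 1.123 millibar (4 s.f.).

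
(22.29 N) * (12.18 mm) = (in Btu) 0.0002573. Check: 22.29 N is already in N. 1 mm = 0.001 m, so 12.18 mm = 12.18 * 0.001 = 0.01218 m. Combine: 22.29 N * 0.01218 m = 0.2714922 J. 1 Btu = 1055.0559 J, so 0.2714922 J = 0.2714922 / 1055.0559 = 0.00025732496 Btu ≈ 0.0002573 Btu (4 s.f.).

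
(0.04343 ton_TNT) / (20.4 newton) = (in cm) 1 ton_TNT = 4.184e+09 J, so 0.04343 ton_TNT = 0.04343 * 4.184e+09 = 1.8171112e+08 J. 20.4 newton = 20.4 N. Combine: 1.8171112e+08 J / 20.4 N = 8907407.8 m. 1 cm = 0.01 m, so 8907407.8 m = 8907407.8 / 0.01 = 8.9074078e+08 cm ≈ 8.907e+08 cm (4 s.f.). Final answer: 8.907e+08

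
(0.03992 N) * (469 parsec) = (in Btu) 5.476e+14. Check: 0.03992 N is already in N. 1 parsec = 3.0856776e+16 m, so 469 parsec = 469 * 3.0856776e+16 = 1.4471828e+19 m. Combine: 0.03992 N * 1.4471828e+19 m = 5.7771537e+17 J. 1 Btu = 1055.0559 J, so 5.7771537e+17 J = 5.7771537e+17 / 1055.0559 = 5.4756852e+14 Btu ≈ 5.476e+14 Btu (4 s.f.).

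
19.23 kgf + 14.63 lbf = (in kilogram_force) 1 kgf = 9.80665 N, so 19.23 kgf = 19.23 * 9.80665 = 188.58188 N. 1 lbf = 4.4482216 N, so 14.63 lbf = 14.63 * 4.4482216 = 65.077482 N. Sum: 188.58188 + 65.077482 = 253.65936 N. 1 kilogram_force = 9.80665 N, so 253.65936 N = 253.65936 / 9.80665 = 25.866056 kilogram_force ≈ 25.87 kilogram_force (4 s.f.). Final answer: 25.87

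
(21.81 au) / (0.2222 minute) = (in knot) 4.757e+11. Check: 1 au = 1.4959787e+11 m, so 21.81 au = 21.81 * 1.4959787e+11 = 3.2627296e+12 m. 1 minute = 60 s, so 0.2222 minute = 0.2222 * 60 = 13.332 s. Combine: 3.2627296e+12 m / 13.332 s = 2.4472919e+11 m/s. 1 knot = 0.51444444 m/s, so 2.4472919e+11 m/s = 2.4472919e+11 / 0.51444444 = 4.7571549e+11 knot ≈ 4.757e+11 knot (4 s.f.).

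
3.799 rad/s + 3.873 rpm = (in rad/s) 4.205. Check: 3.799 rad/s is already in rad/s. 1 rpm = 0.10471976 rad/s, so 3.873 rpm = 3.873 * 0.10471976 = 0.40557961 rad/s. Sum: 3.799 + 0.40557961 = 4.2045796 rad/s. Result: 4.2045796 rad/s ≈ 4.205 rad/s (4 s.f.).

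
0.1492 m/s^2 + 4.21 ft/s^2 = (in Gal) 0.1492 m/s^2 is already in m/s^2. 1 ft/s^2 = 0.3048 m/s^2, so 4.21 ft/s^2 = 4.21 * 0.3048 = 1.283208 m/s^2. Sum: 0.1492 + 1.283208 = 1.432408 m/s^2. 1 Gal = 0.01 m/s^2, so 1.432408 m/s^2 = 1.432408 / 0.01 = 143.2408 Gal ≈ 143.2 Gal (4 s.f.). Final answer: 143.2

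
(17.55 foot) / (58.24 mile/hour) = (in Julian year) 6.511e-09. Check: 1 foot = 0.3048 m, so 17.55 foot = 17.55 * 0.3048 = 5.34924 m. 1 mile/hour = 0.44704 m/s, so 58.24 mile/hour = 58.24 * 0.44704 = 26.03561 m/s. Combine: 5.34924 m / 26.03561 m/s = 0.2054586 s. 1 Julian year = 31557600 s, so 0.2054586 s = 0.2054586 / 31557600 = 6.5105903e-09 Julian year ≈ 6.511e-09 Julian year (4 s.f.).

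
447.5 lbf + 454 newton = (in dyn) 2.445e+08. Check: 1 lbf = 4.4482216 N, so 447.5 lbf = 447.5 * 4.4482216 = 1990.5792 N. 454 newton = 454 N. Sum: 1990.5792 + 454 = 2444.5792 N. 1 dyn = 1e-05 N, so 2444.5792 N = 2444.5792 / 1e-05 = 2.4445792e+08 dyn ≈ 2.445e+08 dyn (4 s.f.).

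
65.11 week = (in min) 6.563e+05. Check: 1 week = 604800 s, so 65.11 week = 65.11 * 604800 = 39378528 s. 1 min = 60 s, so 39378528 s = 39378528 / 60 = 656308.8 min ≈ 6.563e+05 min (4 s.f.).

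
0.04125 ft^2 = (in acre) 1 ft^2 = 0.09290304 m^2, so 0.04125 ft^2 = 0.04125 * 0.09290304 = 0.0038322504 m^2. 1 acre = 4046.8564 m^2, so 0.0038322504 m^2 = 0.0038322504 / 4046.8564 = 9.469697e-07 acre ≈ 9.47e-07 acre (4 s.f.). Final answer: 9.47e-07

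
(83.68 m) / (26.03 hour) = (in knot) 0.001736. Check: 83.68 m is already in m. 1 hour = 3600 s, so 26.03 hour = 26.03 * 3600 = 93708 s. Combine: 83.68 m / 93708 s = 0.00089298672 m/s. 1 knot = 0.51444444 m/s, so 0.00089298672 m/s = 0.00089298672 / 0.51444444 = 0.0017358273 knot ≈ 0.001736 knot (4 s.f.).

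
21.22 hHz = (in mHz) 2.122e+06. Check: 1 hHz = 100 Hz, so 21.22 hHz = 21.22 * 100 = 2122 Hz. 1 mHz = 0.001 Hz, so 2122 Hz = 2122 / 0.001 = 2122000 mHz ≈ 2.122e+06 mHz (4 s.f.).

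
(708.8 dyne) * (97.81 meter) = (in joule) 1 dyne = 1e-05 N, so 708.8 dyne = 708.8 * 1e-05 = 0.007088 N. 97.81 meter = 97.81 m. Combine: 0.007088 N * 97.81 m = 0.69327728 J. 0.69327728 J = 0.69327728 joule ≈ 0.6933 joule (4 s.f.). Final answer: 0.6933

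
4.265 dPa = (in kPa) 1 dPa = 0.1 Pa, so 4.265 dPa = 4.265 * 0.1 = 0.4265 Pa. 1 kPa = 1000 Pa, so 0.4265 Pa = 0.4265 / 1000 = 0.0004265 kPa. Final answer: 0.0004265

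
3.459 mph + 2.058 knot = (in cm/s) 1 mph = 0.44704 m/s, so 3.459 mph = 3.459 * 0.44704 = 1.5463114 m/s. 1 knot = 0.51444444 m/s, so 2.058 knot = 2.058 * 0.51444444 = 1.0587267 m/s. Sum: 1.5463114 + 1.0587267 = 2.605038 m/s. 1 cm/s = 0.01 m/s, so 2.605038 m/s = 2.605038 / 0.01 = 260.5038 cm/s ≈ 260.5 cm/s (4 s.f.). Final answer: 260.5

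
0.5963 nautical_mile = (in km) 1.104. Check: 1 nautical_mile = 1852 m, so 0.5963 nautical_mile = 0.5963 * 1852 = 1104.3476 m. 1 km = 1000 m, so 1104.3476 m = 1104.3476 / 1000 = 1.1043476 km ≈ 1.104 km (4 s.f.).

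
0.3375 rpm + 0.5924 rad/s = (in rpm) 1 rpm = 0.10471976 rad/s, so 0.3375 rpm = 0.3375 * 0.10471976 = 0.035342917 rad/s. 0.5924 rad/s is already in rad/s. Sum: 0.035342917 + 0.5924 = 0.62774292 rad/s. 1 rpm = 0.10471976 rad/s, so 0.62774292 rad/s = 0.62774292 / 0.10471976 = 5.9945033 rpm ≈ 5.995 rpm (4 s.f.). Final answer: 5.995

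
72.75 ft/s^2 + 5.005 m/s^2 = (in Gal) 2718. Check: 1 ft/s^2 = 0.3048 m/s^2, so 72.75 ft/s^2 = 72.75 * 0.3048 = 22.1742 m/s^2. 5.005 m/s^2 is already in m/s^2. Sum: 22.1742 + 5.005 = 27.1792 m/s^2. 1 Gal = 0.01 m/s^2, so 27.1792 m/s^2 = 27.1792 / 0.01 = 2717.92 Gal ≈ 2718 Gal (4 s.f.).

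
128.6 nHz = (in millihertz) 0.0001286. Check: 1 nHz = 1e-09 Hz, so 128.6 nHz = 128.6 * 1e-09 = 1.286e-07 Hz. 1 millihertz = 0.001 Hz, so 1.286e-07 Hz = 1.286e-07 / 0.001 = 0.0001286 millihertz.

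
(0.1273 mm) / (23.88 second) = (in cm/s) 0.0005331. Check: 1 mm = 0.001 m, so 0.1273 mm = 0.1273 * 0.001 = 0.0001273 m. 23.88 second = 23.88 s. Combine: 0.0001273 m / 23.88 s = 5.3308208e-06 m/s. 1 cm/s = 0.01 m/s, so 5.3308208e-06 m/s = 5.3308208e-06 / 0.01 = 0.00053308208 cm/s ≈ 0.0005331 cm/s (4 s.f.).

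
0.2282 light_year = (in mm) 2.159e+18. Check: 1 light_year = 9.4607305e+15 m, so 0.2282 light_year = 0.2282 * 9.4607305e+15 = 2.1589387e+15 m. 1 mm = 0.001 m, so 2.1589387e+15 m = 2.1589387e+15 / 0.001 = 2.1589387e+18 mm ≈ 2.159e+18 mm (4 s.f.).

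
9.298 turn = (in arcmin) 2.008e+05. Check: 1 turn = 6.2831853 rad, so 9.298 turn = 9.298 * 6.2831853 = 58.421057 rad. 1 arcmin = 0.00029088821 rad, so 58.421057 rad = 58.421057 / 0.00029088821 = 200836.8 arcmin ≈ 2.008e+05 arcmin (4 s.f.).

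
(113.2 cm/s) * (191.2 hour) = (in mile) 484.2. Check: 1 cm/s = 0.01 m/s, so 113.2 cm/s = 113.2 * 0.01 = 1.132 m/s. 1 hour = 3600 s, so 191.2 hour = 191.2 * 3600 = 688320 s. Combine: 1.132 m/s * 688320 s = 779178.24 m. 1 mile = 1609.344 m, so 779178.24 m = 779178.24 / 1609.344 = 484.15891 mile ≈ 484.2 mile (4 s.f.).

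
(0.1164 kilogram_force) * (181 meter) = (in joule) 1 kilogram_force = 9.80665 N, so 0.1164 kilogram_force = 0.1164 * 9.80665 = 1.1414941 N. 181 meter = 181 m. Combine: 1.1414941 N * 181 m = 206.61042 J. 206.61042 J = 206.61042 joule ≈ 206.6 joule (4 s.f.). Final answer: 206.6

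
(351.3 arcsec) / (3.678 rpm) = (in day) 1 arcsec = 4.8481368e-06 rad, so 351.3 arcsec = 351.3 * 4.8481368e-06 = 0.0017031505 rad. 1 rpm = 0.10471976 rad/s, so 3.678 rpm = 3.678 * 0.10471976 = 0.38515926 rad/s. Combine: 0.0017031505 rad / 0.38515926 rad/s = 0.0044219383 s. 1 day = 86400 s, so 0.0044219383 s = 0.0044219383 / 86400 = 5.1179841e-08 day ≈ 5.118e-08 day (4 s.f.). Final answer: 5.118e-08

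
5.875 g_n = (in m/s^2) 57.61. Check: 1 g_n = 9.80665 m/s^2, so 5.875 g_n = 5.875 * 9.80665 = 57.614069 m/s^2. Result: 57.614069 m/s^2 ≈ 57.61 m/s^2 (4 s.f.).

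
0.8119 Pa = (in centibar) 0.0008119. Check: 1 centibar = 1000 Pa, so 0.8119 Pa = 0.8119 / 1000 = 0.0008119 centibar.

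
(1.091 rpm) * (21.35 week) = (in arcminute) 1 rpm = 0.10471976 rad/s, so 1.091 rpm = 1.091 * 0.10471976 = 0.11424925 rad/s. 1 week = 604800 s, so 21.35 week = 21.35 * 604800 = 12912480 s. Combine: 0.11424925 rad/s * 12912480 s = 1475241.2 rad. 1 arcminute = 0.00029088821 rad, so 1475241.2 rad = 1475241.2 / 0.00029088821 = 5.0715056e+09 arcminute ≈ 5.072e+09 arcminute (4 s.f.). Final answer: 5.072e+09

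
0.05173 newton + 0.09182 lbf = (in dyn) 0.05173 newton = 0.05173 N. 1 lbf = 4.4482216 N, so 0.09182 lbf = 0.09182 * 4.4482216 = 0.40843571 N. Sum: 0.05173 + 0.40843571 = 0.46016571 N. 1 dyn = 1e-05 N, so 0.46016571 N = 0.46016571 / 1e-05 = 46016.571 dyn ≈ 4.602e+04 dyn (4 s.f.). Final answer: 4.602e+04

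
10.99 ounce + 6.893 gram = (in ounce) 11.23. Check: 1 ounce = 0.028349523 kg, so 10.99 ounce = 10.99 * 0.028349523 = 0.31156126 kg. 1 gram = 0.001 kg, so 6.893 gram = 6.893 * 0.001 = 0.006893 kg. Sum: 0.31156126 + 0.006893 = 0.31845426 kg. 1 ounce = 0.028349523 kg, so 0.31845426 kg = 0.31845426 / 0.028349523 = 11.233143 ounce ≈ 11.23 ounce (4 s.f.).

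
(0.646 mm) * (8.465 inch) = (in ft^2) 1 mm = 0.001 m, so 0.646 mm = 0.646 * 0.001 = 0.000646 m. 1 inch = 0.0254 m, so 8.465 inch = 8.465 * 0.0254 = 0.215011 m. Combine: 0.000646 m * 0.215011 m = 0.00013889711 m^2. 1 ft^2 = 0.09290304 m^2, so 0.00013889711 m^2 = 0.00013889711 / 0.09290304 = 0.001495076 ft^2 ≈ 0.001495 ft^2 (4 s.f.). Final answer: 0.001495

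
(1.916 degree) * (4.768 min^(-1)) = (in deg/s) 1 degree = 0.017453293 rad, so 1.916 degree = 1.916 * 0.017453293 = 0.033440508 rad. 1 min^(-1) = 0.016666667 Hz, so 4.768 min^(-1) = 4.768 * 0.016666667 = 0.079466667 Hz. Combine: 0.033440508 rad * 0.079466667 Hz = 0.0026574057 rad/s. 1 deg/s = 0.017453293 rad/s, so 0.0026574057 rad/s = 0.0026574057 / 0.017453293 = 0.15225813 deg/s ≈ 0.1523 deg/s (4 s.f.). Final answer: 0.1523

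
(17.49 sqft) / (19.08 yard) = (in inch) 3.667. Check: 1 sqft = 0.09290304 m^2, so 17.49 sqft = 17.49 * 0.09290304 = 1.6248742 m^2. 1 yard = 0.9144 m, so 19.08 yard = 19.08 * 0.9144 = 17.446752 m. Combine: 1.6248742 m^2 / 17.446752 m = 0.093133333 m. 1 inch = 0.0254 m, so 0.093133333 m = 0.093133333 / 0.0254 = 3.6666667 inch ≈ 3.667 inch (4 s.f.).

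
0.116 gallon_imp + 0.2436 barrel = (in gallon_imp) 8.635. Check: 1 gallon_imp = 0.00454609 m^3, so 0.116 gallon_imp = 0.116 * 0.00454609 = 0.00052734644 m^3. 1 barrel = 0.15898729 m^3, so 0.2436 barrel = 0.2436 * 0.15898729 = 0.038729305 m^3. Sum: 0.00052734644 + 0.038729305 = 0.039256651 m^3. 1 gallon_imp = 0.00454609 m^3, so 0.039256651 m^3 = 0.039256651 / 0.00454609 = 8.6352561 gallon_imp ≈ 8.635 gallon_imp (4 s.f.).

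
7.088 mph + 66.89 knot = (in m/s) 1 mph = 0.44704 m/s, so 7.088 mph = 7.088 * 0.44704 = 3.1686195 m/s. 1 knot = 0.51444444 m/s, so 66.89 knot = 66.89 * 0.51444444 = 34.411189 m/s. Sum: 3.1686195 + 34.411189 = 37.579808 m/s. Result: 37.579808 m/s ≈ 37.58 m/s (4 s.f.). Final answer: 37.58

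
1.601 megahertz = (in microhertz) 1.601e+12. Check: 1 megahertz = 1000000 Hz, so 1.601 megahertz = 1.601 * 1000000 = 1601000 Hz. 1 microhertz = 1e-06 Hz, so 1601000 Hz = 1601000 / 1e-06 = 1.601e+12 microhertz.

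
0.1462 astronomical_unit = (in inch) 8.611e+11. Check: 1 astronomical_unit = 1.4959787e+11 m, so 0.1462 astronomical_unit = 0.1462 * 1.4959787e+11 = 2.1871209e+10 m. 1 inch = 0.0254 m, so 2.1871209e+10 m = 2.1871209e+10 / 0.0254 = 8.6107121e+11 inch ≈ 8.611e+11 inch (4 s.f.).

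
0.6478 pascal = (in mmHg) 0.6478 pascal = 0.6478 Pa. 1 mmHg = 133.32237 Pa, so 0.6478 Pa = 0.6478 / 133.32237 = 0.0048588996 mmHg ≈ 0.004859 mmHg (4 s.f.). Final answer: 0.004859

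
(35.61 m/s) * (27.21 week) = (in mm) 35.61 m/s is already in m/s. 1 week = 604800 s, so 27.21 week = 27.21 * 604800 = 16456608 s. Combine: 35.61 m/s * 16456608 s = 5.8601981e+08 m. 1 mm = 0.001 m, so 5.8601981e+08 m = 5.8601981e+08 / 0.001 = 5.8601981e+11 mm ≈ 5.86e+11 mm (4 s.f.). Final answer: 5.86e+11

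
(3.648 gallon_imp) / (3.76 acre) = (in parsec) 1 gallon_imp = 0.00454609 m^3, so 3.648 gallon_imp = 3.648 * 0.00454609 = 0.016584136 m^3. 1 acre = 4046.8564 m^2, so 3.76 acre = 3.76 * 4046.8564 = 15216.18 m^2. Combine: 0.016584136 m^3 / 15216.18 m^2 = 1.0899014e-06 m. 1 parsec = 3.0856776e+16 m, so 1.0899014e-06 m = 1.0899014e-06 / 3.0856776e+16 = 3.5321299e-23 parsec ≈ 3.532e-23 parsec (4 s.f.). Final answer: 3.532e-23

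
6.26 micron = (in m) 6.26e-06. Check: 1 micron = 1e-06 m, so 6.26 micron = 6.26 * 1e-06 = 6.26e-06 m. Result: 6.26e-06 m.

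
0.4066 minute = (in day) 1 minute = 60 s, so 0.4066 minute = 0.4066 * 60 = 24.396 s. 1 day = 86400 s, so 24.396 s = 24.396 / 86400 = 0.00028236111 day ≈ 0.0002824 day (4 s.f.). Final answer: 0.0002824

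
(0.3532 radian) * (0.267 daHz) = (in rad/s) 0.3532 radian = 0.3532 rad. 1 daHz = 10 Hz, so 0.267 daHz = 0.267 * 10 = 2.67 Hz. Combine: 0.3532 rad * 2.67 Hz = 0.943044 rad/s. Result: 0.943044 rad/s ≈ 0.943 rad/s (4 s.f.). Final answer: 0.943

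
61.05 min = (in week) 1 min = 60 s, so 61.05 min = 61.05 * 60 = 3663 s. 1 week = 604800 s, so 3663 s = 3663 / 604800 = 0.0060565476 week ≈ 0.006057 week (4 s.f.). Final answer: 0.006057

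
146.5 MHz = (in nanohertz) 1 MHz = 1000000 Hz, so 146.5 MHz = 146.5 * 1000000 = 1.465e+08 Hz. 1 nanohertz = 1e-09 Hz, so 1.465e+08 Hz = 1.465e+08 / 1e-09 = 1.465e+17 nanohertz. Final answer: 1.465e+17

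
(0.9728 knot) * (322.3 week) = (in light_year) 1 knot = 0.51444444 m/s, so 0.9728 knot = 0.9728 * 0.51444444 = 0.50045156 m/s. 1 week = 604800 s, so 322.3 week = 322.3 * 604800 = 1.9492704e+08 s. Combine: 0.50045156 m/s * 1.9492704e+08 s = 97551540 m. 1 light_year = 9.4607305e+15 m, so 97551540 m = 97551540 / 9.4607305e+15 = 1.0311206e-08 light_year ≈ 1.031e-08 light_year (4 s.f.). Final answer: 1.031e-08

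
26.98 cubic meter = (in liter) 26.98 cubic meter = 26.98 m^3. 1 liter = 0.001 m^3, so 26.98 m^3 = 26.98 / 0.001 = 26980 liter ≈ 2.698e+04 liter (4 s.f.). Final answer: 2.698e+04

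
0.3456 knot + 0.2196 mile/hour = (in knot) 0.5364. Check: 1 knot = 0.51444444 m/s, so 0.3456 knot = 0.3456 * 0.51444444 = 0.177792 m/s. 1 mile/hour = 0.44704 m/s, so 0.2196 mile/hour = 0.2196 * 0.44704 = 0.098169984 m/s. Sum: 0.177792 + 0.098169984 = 0.27596198 m/s. 1 knot = 0.51444444 m/s, so 0.27596198 m/s = 0.27596198 / 0.51444444 = 0.53642718 knot ≈ 0.5364 knot (4 s.f.).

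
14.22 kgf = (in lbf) 1 kgf = 9.80665 N, so 14.22 kgf = 14.22 * 9.80665 = 139.45056 N. 1 lbf = 4.4482216 N, so 139.45056 N = 139.45056 / 4.4482216 = 31.349734 lbf ≈ 31.35 lbf (4 s.f.). Final answer: 31.35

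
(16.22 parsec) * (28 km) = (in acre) 3.463e+18. Check: 1 parsec = 3.0856776e+16 m, so 16.22 parsec = 16.22 * 3.0856776e+16 = 5.004969e+17 m. 1 km = 1000 m, so 28 km = 28 * 1000 = 28000 m. Combine: 5.004969e+17 m * 28000 m = 1.4013913e+22 m^2. 1 acre = 4046.8564 m^2, so 1.4013913e+22 m^2 = 1.4013913e+22 / 4046.8564 = 3.4629134e+18 acre ≈ 3.463e+18 acre (4 s.f.).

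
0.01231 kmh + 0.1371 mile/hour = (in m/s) 1 kmh = 0.27777778 m/s, so 0.01231 kmh = 0.01231 * 0.27777778 = 0.0034194444 m/s. 1 mile/hour = 0.44704 m/s, so 0.1371 mile/hour = 0.1371 * 0.44704 = 0.061289184 m/s. Sum: 0.0034194444 + 0.061289184 = 0.064708628 m/s. Result: 0.064708628 m/s ≈ 0.06471 m/s (4 s.f.). Final answer: 0.06471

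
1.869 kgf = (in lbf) 1 kgf = 9.80665 N, so 1.869 kgf = 1.869 * 9.80665 = 18.328629 N. 1 lbf = 4.4482216 N, so 18.328629 N = 18.328629 / 4.4482216 = 4.1204397 lbf ≈ 4.12 lbf (4 s.f.). Final answer: 4.12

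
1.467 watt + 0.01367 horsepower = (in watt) 1.467 watt = 1.467 W. 1 horsepower = 745.69987 W, so 0.01367 horsepower = 0.01367 * 745.69987 = 10.193717 W. Sum: 1.467 + 10.193717 = 11.660717 W. 11.660717 W = 11.660717 watt ≈ 11.66 watt (4 s.f.). Final answer: 11.66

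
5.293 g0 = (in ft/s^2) 1 g0 = 9.80665 m/s^2, so 5.293 g0 = 5.293 * 9.80665 = 51.906598 m/s^2. 1 ft/s^2 = 0.3048 m/s^2, so 51.906598 m/s^2 = 51.906598 / 0.3048 = 170.29724 ft/s^2 ≈ 170.3 ft/s^2 (4 s.f.). Final answer: 170.3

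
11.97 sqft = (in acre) 1 sqft = 0.09290304 m^2, so 11.97 sqft = 11.97 * 0.09290304 = 1.1120494 m^2. 1 acre = 4046.8564 m^2, so 1.1120494 m^2 = 1.1120494 / 4046.8564 = 0.00027479339 acre ≈ 0.0002748 acre (4 s.f.). Final answer: 0.0002748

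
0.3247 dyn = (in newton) 1 dyn = 1e-05 N, so 0.3247 dyn = 0.3247 * 1e-05 = 3.247e-06 N. 3.247e-06 N = 3.247e-06 newton. Final answer: 3.247e-06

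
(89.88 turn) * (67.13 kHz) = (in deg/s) 1 turn = 6.2831853 rad, so 89.88 turn = 89.88 * 6.2831853 = 564.7327 rad. 1 kHz = 1000 Hz, so 67.13 kHz = 67.13 * 1000 = 67130 Hz. Combine: 564.7327 rad * 67130 Hz = 37910506 rad/s. 1 deg/s = 0.017453293 rad/s, so 37910506 rad/s = 37910506 / 0.017453293 = 2.172112e+09 deg/s ≈ 2.172e+09 deg/s (4 s.f.). Final answer: 2.172e+09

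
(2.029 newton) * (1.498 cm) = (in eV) 2.029 newton = 2.029 N. 1 cm = 0.01 m, so 1.498 cm = 1.498 * 0.01 = 0.01498 m. Combine: 2.029 N * 0.01498 m = 0.03039442 J. 1 eV = 1.6021766e-19 J, so 0.03039442 J = 0.03039442 / 1.6021766e-19 = 1.8970705e+17 eV ≈ 1.897e+17 eV (4 s.f.). Final answer: 1.897e+17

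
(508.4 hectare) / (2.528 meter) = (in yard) 1 hectare = 10000 m^2, so 508.4 hectare = 508.4 * 10000 = 5084000 m^2. 2.528 meter = 2.528 m. Combine: 5084000 m^2 / 2.528 m = 2011075.9 m. 1 yard = 0.9144 m, so 2011075.9 m = 2011075.9 / 0.9144 = 2199339.4 yard ≈ 2.199e+06 yard (4 s.f.). Final answer: 2.199e+06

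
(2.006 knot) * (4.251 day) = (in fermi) 3.79e+20. Check: 1 knot = 0.51444444 m/s, so 2.006 knot = 2.006 * 0.51444444 = 1.0319756 m/s. 1 day = 86400 s, so 4.251 day = 4.251 * 86400 = 367286.4 s. Combine: 1.0319756 m/s * 367286.4 s = 379030.59 m. 1 fermi = 1e-15 m, so 379030.59 m = 379030.59 / 1e-15 = 3.7903059e+20 fermi ≈ 3.79e+20 fermi (4 s.f.).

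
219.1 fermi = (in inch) 8.626e-12. Check: 1 fermi = 1e-15 m, so 219.1 fermi = 219.1 * 1e-15 = 2.191e-13 m. 1 inch = 0.0254 m, so 2.191e-13 m = 2.191e-13 / 0.0254 = 8.6259843e-12 inch ≈ 8.626e-12 inch (4 s.f.).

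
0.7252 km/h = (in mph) 0.4506. Check: 1 km/h = 0.27777778 m/s, so 0.7252 km/h = 0.7252 * 0.27777778 = 0.20144444 m/s. 1 mph = 0.44704 m/s, so 0.20144444 m/s = 0.20144444 / 0.44704 = 0.45061839 mph ≈ 0.4506 mph (4 s.f.).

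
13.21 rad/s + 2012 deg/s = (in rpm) 461.5. Check: 13.21 rad/s is already in rad/s. 1 deg/s = 0.017453293 rad/s, so 2012 deg/s = 2012 * 0.017453293 = 35.116025 rad/s. Sum: 13.21 + 35.116025 = 48.326025 rad/s. 1 rpm = 0.10471976 rad/s, so 48.326025 rad/s = 48.326025 / 0.10471976 = 461.47954 rpm ≈ 461.5 rpm (4 s.f.).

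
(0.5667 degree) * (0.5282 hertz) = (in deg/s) 1 degree = 0.017453293 rad, so 0.5667 degree = 0.5667 * 0.017453293 = 0.0098907809 rad. 0.5282 hertz = 0.5282 Hz. Combine: 0.0098907809 rad * 0.5282 Hz = 0.0052243105 rad/s. 1 deg/s = 0.017453293 rad/s, so 0.0052243105 rad/s = 0.0052243105 / 0.017453293 = 0.29933094 deg/s ≈ 0.2993 deg/s (4 s.f.). Final answer: 0.2993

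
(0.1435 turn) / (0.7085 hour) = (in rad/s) 1 turn = 6.2831853 rad, so 0.1435 turn = 0.1435 * 6.2831853 = 0.90163709 rad. 1 hour = 3600 s, so 0.7085 hour = 0.7085 * 3600 = 2550.6 s. Combine: 0.90163709 rad / 2550.6 s = 0.0003535 rad/s. Result: 0.0003535 rad/s. Final answer: 0.0003535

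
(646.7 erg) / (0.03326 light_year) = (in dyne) 1 erg = 1e-07 J, so 646.7 erg = 646.7 * 1e-07 = 6.467e-05 J. 1 light_year = 9.4607305e+15 m, so 0.03326 light_year = 0.03326 * 9.4607305e+15 = 3.146639e+14 m. Combine: 6.467e-05 J / 3.146639e+14 m = 2.0552088e-19 N. 1 dyne = 1e-05 N, so 2.0552088e-19 N = 2.0552088e-19 / 1e-05 = 2.0552088e-14 dyne ≈ 2.055e-14 dyne (4 s.f.). Final answer: 2.055e-14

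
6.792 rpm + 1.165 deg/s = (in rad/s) 1 rpm = 0.10471976 rad/s, so 6.792 rpm = 6.792 * 0.10471976 = 0.71125658 rad/s. 1 deg/s = 0.017453293 rad/s, so 1.165 deg/s = 1.165 * 0.017453293 = 0.020333086 rad/s. Sum: 0.71125658 + 0.020333086 = 0.73158966 rad/s. Result: 0.73158966 rad/s ≈ 0.7316 rad/s (4 s.f.). Final answer: 0.7316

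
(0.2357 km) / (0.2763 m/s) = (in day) 0.009873. Check: 1 km = 1000 m, so 0.2357 km = 0.2357 * 1000 = 235.7 m. 0.2763 m/s is already in m/s. Combine: 235.7 m / 0.2763 m/s = 853.05827 s. 1 day = 86400 s, so 853.05827 s = 853.05827 / 86400 = 0.0098733596 day ≈ 0.009873 day (4 s.f.).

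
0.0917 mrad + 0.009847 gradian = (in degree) 0.01412. Check: 1 mrad = 0.001 rad, so 0.0917 mrad = 0.0917 * 0.001 = 9.17e-05 rad. 1 gradian = 0.015707963 rad, so 0.009847 gradian = 0.009847 * 0.015707963 = 0.00015467631 rad. Sum: 9.17e-05 + 0.00015467631 = 0.00024637631 rad. 1 degree = 0.017453293 rad, so 0.00024637631 rad = 0.00024637631 / 0.017453293 = 0.014116323 degree ≈ 0.01412 degree (4 s.f.).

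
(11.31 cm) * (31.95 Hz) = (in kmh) 1 cm = 0.01 m, so 11.31 cm = 11.31 * 0.01 = 0.1131 m. 31.95 Hz is already in Hz. Combine: 0.1131 m * 31.95 Hz = 3.613545 m/s. 1 kmh = 0.27777778 m/s, so 3.613545 m/s = 3.613545 / 0.27777778 = 13.008762 kmh ≈ 13.01 kmh (4 s.f.). Final answer: 13.01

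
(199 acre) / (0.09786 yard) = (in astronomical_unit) 6.016e-05. Check: 1 acre = 4046.8564 m^2, so 199 acre = 199 * 4046.8564 = 805324.43 m^2. 1 yard = 0.9144 m, so 0.09786 yard = 0.09786 * 0.9144 = 0.089483184 m. Combine: 805324.43 m^2 / 0.089483184 m = 8999729.2 m. 1 astronomical_unit = 1.4959787e+11 m, so 8999729.2 m = 8999729.2 / 1.4959787e+11 = 6.0159474e-05 astronomical_unit ≈ 6.016e-05 astronomical_unit (4 s.f.).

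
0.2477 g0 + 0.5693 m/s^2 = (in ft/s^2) 9.837. Check: 1 g0 = 9.80665 m/s^2, so 0.2477 g0 = 0.2477 * 9.80665 = 2.4291072 m/s^2. 0.5693 m/s^2 is already in m/s^2. Sum: 2.4291072 + 0.5693 = 2.9984072 m/s^2. 1 ft/s^2 = 0.3048 m/s^2, so 2.9984072 m/s^2 = 2.9984072 / 0.3048 = 9.837294 ft/s^2 ≈ 9.837 ft/s^2 (4 s.f.).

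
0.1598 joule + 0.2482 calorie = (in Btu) 0.001136. Check: 0.1598 joule = 0.1598 J. 1 calorie = 4.184 J, so 0.2482 calorie = 0.2482 * 4.184 = 1.0384688 J. Sum: 0.1598 + 1.0384688 = 1.1982688 J. 1 Btu = 1055.0559 J, so 1.1982688 J = 1.1982688 / 1055.0559 = 0.0011357397 Btu ≈ 0.001136 Btu (4 s.f.).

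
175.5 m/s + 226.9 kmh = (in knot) 175.5 m/s is already in m/s. 1 kmh = 0.27777778 m/s, so 226.9 kmh = 226.9 * 0.27777778 = 63.027778 m/s. Sum: 175.5 + 63.027778 = 238.52778 m/s. 1 knot = 0.51444444 m/s, so 238.52778 m/s = 238.52778 / 0.51444444 = 463.66091 knot ≈ 463.7 knot (4 s.f.). Final answer: 463.7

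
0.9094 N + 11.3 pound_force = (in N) 51.17. Check: 0.9094 N is already in N. 1 pound_force = 4.4482216 N, so 11.3 pound_force = 11.3 * 4.4482216 = 50.264904 N. Sum: 0.9094 + 50.264904 = 51.174304 N. Result: 51.174304 N ≈ 51.17 N (4 s.f.).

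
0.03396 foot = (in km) 1.035e-05. Check: 1 foot = 0.3048 m, so 0.03396 foot = 0.03396 * 0.3048 = 0.010351008 m. 1 km = 1000 m, so 0.010351008 m = 0.010351008 / 1000 = 1.0351008e-05 km ≈ 1.035e-05 km (4 s.f.).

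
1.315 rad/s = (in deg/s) 75.34. Check: 1 deg/s = 0.017453293 rad/s, so 1.315 rad/s = 1.315 / 0.017453293 = 75.34395 deg/s ≈ 75.34 deg/s (4 s.f.).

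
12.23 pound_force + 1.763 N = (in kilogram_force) 5.727. Check: 1 pound_force = 4.4482216 N, so 12.23 pound_force = 12.23 * 4.4482216 = 54.40175 N. 1.763 N is already in N. Sum: 54.40175 + 1.763 = 56.16475 N. 1 kilogram_force = 9.80665 N, so 56.16475 N = 56.16475 / 9.80665 = 5.7272107 kilogram_force ≈ 5.727 kilogram_force (4 s.f.).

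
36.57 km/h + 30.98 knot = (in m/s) 1 km/h = 0.27777778 m/s, so 36.57 km/h = 36.57 * 0.27777778 = 10.158333 m/s. 1 knot = 0.51444444 m/s, so 30.98 knot = 30.98 * 0.51444444 = 15.937489 m/s. Sum: 10.158333 + 15.937489 = 26.095822 m/s. Result: 26.095822 m/s ≈ 26.1 m/s (4 s.f.). Final answer: 26.1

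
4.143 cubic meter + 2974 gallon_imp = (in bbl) 111.1. Check: 4.143 cubic meter = 4.143 m^3. 1 gallon_imp = 0.00454609 m^3, so 2974 gallon_imp = 2974 * 0.00454609 = 13.520072 m^3. Sum: 4.143 + 13.520072 = 17.663072 m^3. 1 bbl = 0.15898729 m^3, so 17.663072 m^3 = 17.663072 / 0.15898729 = 111.09738 bbl ≈ 111.1 bbl (4 s.f.).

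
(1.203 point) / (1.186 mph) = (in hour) 2.223e-07. Check: 1 point = 0.00035277778 m, so 1.203 point = 1.203 * 0.00035277778 = 0.00042439167 m. 1 mph = 0.44704 m/s, so 1.186 mph = 1.186 * 0.44704 = 0.53018944 m/s. Combine: 0.00042439167 m / 0.53018944 m/s = 0.00080045288 s. 1 hour = 3600 s, so 0.00080045288 s = 0.00080045288 / 3600 = 2.2234802e-07 hour ≈ 2.223e-07 hour (4 s.f.).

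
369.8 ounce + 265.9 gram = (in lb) 23.7. Check: 1 ounce = 0.028349523 kg, so 369.8 ounce = 369.8 * 0.028349523 = 10.483654 kg. 1 gram = 0.001 kg, so 265.9 gram = 265.9 * 0.001 = 0.2659 kg. Sum: 10.483654 + 0.2659 = 10.749554 kg. 1 lb = 0.45359237 kg, so 10.749554 kg = 10.749554 / 0.45359237 = 23.698709 lb ≈ 23.7 lb (4 s.f.).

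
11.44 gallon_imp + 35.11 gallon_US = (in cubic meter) 0.1849. Check: 1 gallon_imp = 0.00454609 m^3, so 11.44 gallon_imp = 11.44 * 0.00454609 = 0.05200727 m^3. 1 gallon_US = 0.0037854118 m^3, so 35.11 gallon_US = 35.11 * 0.0037854118 = 0.13290581 m^3. Sum: 0.05200727 + 0.13290581 = 0.18491308 m^3. 0.18491308 m^3 = 0.18491308 cubic meter ≈ 0.1849 cubic meter (4 s.f.).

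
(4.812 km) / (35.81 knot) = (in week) 1 km = 1000 m, so 4.812 km = 4.812 * 1000 = 4812 m. 1 knot = 0.51444444 m/s, so 35.81 knot = 35.81 * 0.51444444 = 18.422256 m/s. Combine: 4812 m / 18.422256 m/s = 261.2058 s. 1 week = 604800 s, so 261.2058 s = 261.2058 / 604800 = 0.0004318879 week ≈ 0.0004319 week (4 s.f.). Final answer: 0.0004319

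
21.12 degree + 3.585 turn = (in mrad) 1 degree = 0.017453293 rad, so 21.12 degree = 21.12 * 0.017453293 = 0.36861354 rad. 1 turn = 6.2831853 rad, so 3.585 turn = 3.585 * 6.2831853 = 22.525219 rad. Sum: 0.36861354 + 22.525219 = 22.893833 rad. 1 mrad = 0.001 rad, so 22.893833 rad = 22.893833 / 0.001 = 22893.833 mrad ≈ 2.289e+04 mrad (4 s.f.). Final answer: 2.289e+04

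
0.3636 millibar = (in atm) 1 millibar = 100 Pa, so 0.3636 millibar = 0.3636 * 100 = 36.36 Pa. 1 atm = 101325 Pa, so 36.36 Pa = 36.36 / 101325 = 0.0003588453 atm ≈ 0.0003588 atm (4 s.f.). Final answer: 0.0003588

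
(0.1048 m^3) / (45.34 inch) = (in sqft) 0.1048 m^3 is already in m^3. 1 inch = 0.0254 m, so 45.34 inch = 45.34 * 0.0254 = 1.151636 m. Combine: 0.1048 m^3 / 1.151636 m = 0.091000976 m^2. 1 sqft = 0.09290304 m^2, so 0.091000976 m^2 = 0.091000976 / 0.09290304 = 0.97952635 sqft ≈ 0.9795 sqft (4 s.f.). Final answer: 0.9795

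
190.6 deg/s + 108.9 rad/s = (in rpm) 1 deg/s = 0.017453293 rad/s, so 190.6 deg/s = 190.6 * 0.017453293 = 3.3265976 rad/s. 108.9 rad/s is already in rad/s. Sum: 3.3265976 + 108.9 = 112.2266 rad/s. 1 rpm = 0.10471976 rad/s, so 112.2266 rad/s = 112.2266 / 0.10471976 = 1071.6851 rpm ≈ 1072 rpm (4 s.f.). Final answer: 1072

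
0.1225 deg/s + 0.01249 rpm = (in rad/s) 0.003446. Check: 1 deg/s = 0.017453293 rad/s, so 0.1225 deg/s = 0.1225 * 0.017453293 = 0.0021380283 rad/s. 1 rpm = 0.10471976 rad/s, so 0.01249 rpm = 0.01249 * 0.10471976 = 0.0013079497 rad/s. Sum: 0.0021380283 + 0.0013079497 = 0.0034459781 rad/s. Result: 0.0034459781 rad/s ≈ 0.003446 rad/s (4 s.f.).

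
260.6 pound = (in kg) 118.2. Check: 1 pound = 0.45359237 kg, so 260.6 pound = 260.6 * 0.45359237 = 118.20617 kg. Result: 118.20617 kg ≈ 118.2 kg (4 s.f.).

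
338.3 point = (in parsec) 1 point = 0.00035277778 m, so 338.3 point = 338.3 * 0.00035277778 = 0.11934472 m. 1 parsec = 3.0856776e+16 m, so 0.11934472 m = 0.11934472 / 3.0856776e+16 = 3.867699e-18 parsec ≈ 3.868e-18 parsec (4 s.f.). Final answer: 3.868e-18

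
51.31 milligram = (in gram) 0.05131. Check: 1 milligram = 1e-06 kg, so 51.31 milligram = 51.31 * 1e-06 = 5.131e-05 kg. 1 gram = 0.001 kg, so 5.131e-05 kg = 5.131e-05 / 0.001 = 0.05131 gram.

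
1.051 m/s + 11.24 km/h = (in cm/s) 417.3. Check: 1.051 m/s is already in m/s. 1 km/h = 0.27777778 m/s, so 11.24 km/h = 11.24 * 0.27777778 = 3.1222222 m/s. Sum: 1.051 + 3.1222222 = 4.1732222 m/s. 1 cm/s = 0.01 m/s, so 4.1732222 m/s = 4.1732222 / 0.01 = 417.32222 cm/s ≈ 417.3 cm/s (4 s.f.).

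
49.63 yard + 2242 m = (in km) 1 yard = 0.9144 m, so 49.63 yard = 49.63 * 0.9144 = 45.381672 m. 2242 m is already in m. Sum: 45.381672 + 2242 = 2287.3817 m. 1 km = 1000 m, so 2287.3817 m = 2287.3817 / 1000 = 2.2873817 km ≈ 2.287 km (4 s.f.). Final answer: 2.287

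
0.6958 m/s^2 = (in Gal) 69.58. Check: 1 Gal = 0.01 m/s^2, so 0.6958 m/s^2 = 0.6958 / 0.01 = 69.58 Gal.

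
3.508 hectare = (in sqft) 3.776e+05. Check: 1 hectare = 10000 m^2, so 3.508 hectare = 3.508 * 10000 = 35080 m^2. 1 sqft = 0.09290304 m^2, so 35080 m^2 = 35080 / 0.09290304 = 377597.98 sqft ≈ 3.776e+05 sqft (4 s.f.).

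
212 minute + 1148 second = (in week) 1 minute = 60 s, so 212 minute = 212 * 60 = 12720 s. 1148 second = 1148 s. Sum: 12720 + 1148 = 13868 s. 1 week = 604800 s, so 13868 s = 13868 / 604800 = 0.022929894 week ≈ 0.02293 week (4 s.f.). Final answer: 0.02293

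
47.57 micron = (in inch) 1 micron = 1e-06 m, so 47.57 micron = 47.57 * 1e-06 = 4.757e-05 m. 1 inch = 0.0254 m, so 4.757e-05 m = 4.757e-05 / 0.0254 = 0.0018728346 inch ≈ 0.001873 inch (4 s.f.). Final answer: 0.001873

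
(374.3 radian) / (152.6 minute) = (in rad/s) 0.04088. Check: 374.3 radian = 374.3 rad. 1 minute = 60 s, so 152.6 minute = 152.6 * 60 = 9156 s. Combine: 374.3 rad / 9156 s = 0.040880297 rad/s. Result: 0.040880297 rad/s ≈ 0.04088 rad/s (4 s.f.).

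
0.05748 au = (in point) 1 au = 1.4959787e+11 m, so 0.05748 au = 0.05748 * 1.4959787e+11 = 8.5988856e+09 m. 1 point = 0.00035277778 m, so 8.5988856e+09 m = 8.5988856e+09 / 0.00035277778 = 2.4374794e+13 point ≈ 2.437e+13 point (4 s.f.). Final answer: 2.437e+13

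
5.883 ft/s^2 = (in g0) 1 ft/s^2 = 0.3048 m/s^2, so 5.883 ft/s^2 = 5.883 * 0.3048 = 1.7931384 m/s^2. 1 g0 = 9.80665 m/s^2, so 1.7931384 m/s^2 = 1.7931384 / 9.80665 = 0.18284923 g0 ≈ 0.1828 g0 (4 s.f.). Final answer: 0.1828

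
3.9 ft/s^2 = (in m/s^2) 1 ft/s^2 = 0.3048 m/s^2, so 3.9 ft/s^2 = 3.9 * 0.3048 = 1.18872 m/s^2. Result: 1.18872 m/s^2 ≈ 1.189 m/s^2 (4 s.f.). Final answer: 1.189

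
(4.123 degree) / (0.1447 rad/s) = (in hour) 1 degree = 0.017453293 rad, so 4.123 degree = 4.123 * 0.017453293 = 0.071959925 rad. 0.1447 rad/s is already in rad/s. Combine: 0.071959925 rad / 0.1447 rad/s = 0.49730425 s. 1 hour = 3600 s, so 0.49730425 s = 0.49730425 / 3600 = 0.00013814007 hour ≈ 0.0001381 hour (4 s.f.). Final answer: 0.0001381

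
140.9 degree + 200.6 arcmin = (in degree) 1 degree = 0.017453293 rad, so 140.9 degree = 140.9 * 0.017453293 = 2.4591689 rad. 1 arcmin = 0.00029088821 rad, so 200.6 arcmin = 200.6 * 0.00029088821 = 0.058352175 rad. Sum: 2.4591689 + 0.058352175 = 2.5175211 rad. 1 degree = 0.017453293 rad, so 2.5175211 rad = 2.5175211 / 0.017453293 = 144.24333 degree ≈ 144.2 degree (4 s.f.). Final answer: 144.2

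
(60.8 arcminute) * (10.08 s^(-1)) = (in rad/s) 1 arcminute = 0.00029088821 rad, so 60.8 arcminute = 60.8 * 0.00029088821 = 0.017686003 rad. 10.08 s^(-1) = 10.08 Hz. Combine: 0.017686003 rad * 10.08 Hz = 0.17827491 rad/s. Result: 0.17827491 rad/s ≈ 0.1783 rad/s (4 s.f.). Final answer: 0.1783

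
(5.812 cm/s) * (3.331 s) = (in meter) 0.1936. Check: 1 cm/s = 0.01 m/s, so 5.812 cm/s = 5.812 * 0.01 = 0.05812 m/s. 3.331 s is already in s. Combine: 0.05812 m/s * 3.331 s = 0.19359772 m. 0.19359772 m = 0.19359772 meter ≈ 0.1936 meter (4 s.f.).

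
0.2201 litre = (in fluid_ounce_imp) 7.746. Check: 1 litre = 0.001 m^3, so 0.2201 litre = 0.2201 * 0.001 = 0.0002201 m^3. 1 fluid_ounce_imp = 2.8413063e-05 m^3, so 0.0002201 m^3 = 0.0002201 / 2.8413063e-05 = 7.746437 fluid_ounce_imp ≈ 7.746 fluid_ounce_imp (4 s.f.).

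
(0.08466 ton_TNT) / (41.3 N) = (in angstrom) 8.577e+16. Check: 1 ton_TNT = 4.184e+09 J, so 0.08466 ton_TNT = 0.08466 * 4.184e+09 = 3.5421744e+08 J. 41.3 N is already in N. Combine: 3.5421744e+08 J / 41.3 N = 8576693.5 m. 1 angstrom = 1e-10 m, so 8576693.5 m = 8576693.5 / 1e-10 = 8.5766935e+16 angstrom ≈ 8.577e+16 angstrom (4 s.f.).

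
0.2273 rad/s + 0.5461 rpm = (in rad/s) 0.2845. Check: 0.2273 rad/s is already in rad/s. 1 rpm = 0.10471976 rad/s, so 0.5461 rpm = 0.5461 * 0.10471976 = 0.057187458 rad/s. Sum: 0.2273 + 0.057187458 = 0.28448746 rad/s. Result: 0.28448746 rad/s ≈ 0.2845 rad/s (4 s.f.).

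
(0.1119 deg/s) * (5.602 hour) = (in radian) 39.39. Check: 1 deg/s = 0.017453293 rad/s, so 0.1119 deg/s = 0.1119 * 0.017453293 = 0.0019530234 rad/s. 1 hour = 3600 s, so 5.602 hour = 5.602 * 3600 = 20167.2 s. Combine: 0.0019530234 rad/s * 20167.2 s = 39.387014 rad. 39.387014 rad = 39.387014 radian ≈ 39.39 radian (4 s.f.).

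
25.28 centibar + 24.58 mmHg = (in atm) 0.2818. Check: 1 centibar = 1000 Pa, so 25.28 centibar = 25.28 * 1000 = 25280 Pa. 1 mmHg = 133.32237 Pa, so 24.58 mmHg = 24.58 * 133.32237 = 3277.0638 Pa. Sum: 25280 + 3277.0638 = 28557.064 Pa. 1 atm = 101325 Pa, so 28557.064 Pa = 28557.064 / 101325 = 0.28183631 atm ≈ 0.2818 atm (4 s.f.).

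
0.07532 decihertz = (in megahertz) 7.532e-09. Check: 1 decihertz = 0.1 Hz, so 0.07532 decihertz = 0.07532 * 0.1 = 0.007532 Hz. 1 megahertz = 1000000 Hz, so 0.007532 Hz = 0.007532 / 1000000 = 7.532e-09 megahertz.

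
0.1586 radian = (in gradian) 0.1586 radian = 0.1586 rad. 1 gradian = 0.015707963 rad, so 0.1586 rad = 0.1586 / 0.015707963 = 10.09679 gradian ≈ 10.1 gradian (4 s.f.). Final answer: 10.1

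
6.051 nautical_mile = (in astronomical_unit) 7.491e-08. Check: 1 nautical_mile = 1852 m, so 6.051 nautical_mile = 6.051 * 1852 = 11206.452 m. 1 astronomical_unit = 1.4959787e+11 m, so 11206.452 m = 11206.452 / 1.4959787e+11 = 7.4910505e-08 astronomical_unit ≈ 7.491e-08 astronomical_unit (4 s.f.).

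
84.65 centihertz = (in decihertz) 1 centihertz = 0.01 Hz, so 84.65 centihertz = 84.65 * 0.01 = 0.8465 Hz. 1 decihertz = 0.1 Hz, so 0.8465 Hz = 0.8465 / 0.1 = 8.465 decihertz. Final answer: 8.465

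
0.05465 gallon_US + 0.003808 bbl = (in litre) 0.8123. Check: 1 gallon_US = 0.0037854118 m^3, so 0.05465 gallon_US = 0.05465 * 0.0037854118 = 0.00020687275 m^3. 1 bbl = 0.15898729 m^3, so 0.003808 bbl = 0.003808 * 0.15898729 = 0.00060542362 m^3. Sum: 0.00020687275 + 0.00060542362 = 0.00081229637 m^3. 1 litre = 0.001 m^3, so 0.00081229637 m^3 = 0.00081229637 / 0.001 = 0.81229637 litre ≈ 0.8123 litre (4 s.f.).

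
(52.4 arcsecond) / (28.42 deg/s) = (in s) 0.0005122. Check: 1 arcsecond = 4.8481368e-06 rad, so 52.4 arcsecond = 52.4 * 4.8481368e-06 = 0.00025404237 rad. 1 deg/s = 0.017453293 rad/s, so 28.42 deg/s = 28.42 * 0.017453293 = 0.49602257 rad/s. Combine: 0.00025404237 rad / 0.49602257 rad/s = 0.00051215889 s. Result: 0.00051215889 s ≈ 0.0005122 s (4 s.f.).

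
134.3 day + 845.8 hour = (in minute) 1 day = 86400 s, so 134.3 day = 134.3 * 86400 = 11603520 s. 1 hour = 3600 s, so 845.8 hour = 845.8 * 3600 = 3044880 s. Sum: 11603520 + 3044880 = 14648400 s. 1 minute = 60 s, so 14648400 s = 14648400 / 60 = 244140 minute ≈ 2.441e+05 minute (4 s.f.). Final answer: 2.441e+05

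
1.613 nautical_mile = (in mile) 1.856. Check: 1 nautical_mile = 1852 m, so 1.613 nautical_mile = 1.613 * 1852 = 2987.276 m. 1 mile = 1609.344 m, so 2987.276 m = 2987.276 / 1609.344 = 1.8562072 mile ≈ 1.856 mile (4 s.f.).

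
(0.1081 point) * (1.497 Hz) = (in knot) 1 point = 0.00035277778 m, so 0.1081 point = 0.1081 * 0.00035277778 = 3.8135278e-05 m. 1.497 Hz is already in Hz. Combine: 3.8135278e-05 m * 1.497 Hz = 5.7088511e-05 m/s. 1 knot = 0.51444444 m/s, so 5.7088511e-05 m/s = 5.7088511e-05 / 0.51444444 = 0.00011097119 knot ≈ 0.000111 knot (4 s.f.). Final answer: 0.000111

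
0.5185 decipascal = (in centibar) 1 decipascal = 0.1 Pa, so 0.5185 decipascal = 0.5185 * 0.1 = 0.05185 Pa. 1 centibar = 1000 Pa, so 0.05185 Pa = 0.05185 / 1000 = 5.185e-05 centibar. Final answer: 5.185e-05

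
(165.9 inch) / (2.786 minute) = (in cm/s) 2.521. Check: 1 inch = 0.0254 m, so 165.9 inch = 165.9 * 0.0254 = 4.21386 m. 1 minute = 60 s, so 2.786 minute = 2.786 * 60 = 167.16 s. Combine: 4.21386 m / 167.16 s = 0.025208543 m/s. 1 cm/s = 0.01 m/s, so 0.025208543 m/s = 0.025208543 / 0.01 = 2.5208543 cm/s ≈ 2.521 cm/s (4 s.f.).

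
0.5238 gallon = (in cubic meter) 1 gallon = 0.0037854118 m^3, so 0.5238 gallon = 0.5238 * 0.0037854118 = 0.0019827987 m^3. 0.0019827987 m^3 = 0.0019827987 cubic meter ≈ 0.001983 cubic meter (4 s.f.). Final answer: 0.001983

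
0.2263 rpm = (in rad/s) 0.0237. Check: 1 rpm = 0.10471976 rad/s, so 0.2263 rpm = 0.2263 * 0.10471976 = 0.023698081 rad/s. Result: 0.023698081 rad/s ≈ 0.0237 rad/s (4 s.f.).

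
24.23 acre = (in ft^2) 1 acre = 4046.8564 m^2, so 24.23 acre = 24.23 * 4046.8564 = 98055.331 m^2. 1 ft^2 = 0.09290304 m^2, so 98055.331 m^2 = 98055.331 / 0.09290304 = 1055458.8 ft^2 ≈ 1.055e+06 ft^2 (4 s.f.). Final answer: 1.055e+06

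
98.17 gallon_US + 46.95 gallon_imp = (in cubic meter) 1 gallon_US = 0.0037854118 m^3, so 98.17 gallon_US = 98.17 * 0.0037854118 = 0.37161387 m^3. 1 gallon_imp = 0.00454609 m^3, so 46.95 gallon_imp = 46.95 * 0.00454609 = 0.21343893 m^3. Sum: 0.37161387 + 0.21343893 = 0.5850528 m^3. 0.5850528 m^3 = 0.5850528 cubic meter ≈ 0.5851 cubic meter (4 s.f.). Final answer: 0.5851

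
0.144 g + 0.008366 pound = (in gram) 1 g = 0.001 kg, so 0.144 g = 0.144 * 0.001 = 0.000144 kg. 1 pound = 0.45359237 kg, so 0.008366 pound = 0.008366 * 0.45359237 = 0.0037947538 kg. Sum: 0.000144 + 0.0037947538 = 0.0039387538 kg. 1 gram = 0.001 kg, so 0.0039387538 kg = 0.0039387538 / 0.001 = 3.9387538 gram ≈ 3.939 gram (4 s.f.). Final answer: 3.939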